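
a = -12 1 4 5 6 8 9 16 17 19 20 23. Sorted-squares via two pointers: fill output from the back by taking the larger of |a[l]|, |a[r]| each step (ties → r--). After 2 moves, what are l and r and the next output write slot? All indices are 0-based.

l=0, r=9, next write slot=9

l=0 r=11: |-12|<=|23| out[11]=529, r--
l=0 r=10: |-12|<=|20| out[10]=400, r--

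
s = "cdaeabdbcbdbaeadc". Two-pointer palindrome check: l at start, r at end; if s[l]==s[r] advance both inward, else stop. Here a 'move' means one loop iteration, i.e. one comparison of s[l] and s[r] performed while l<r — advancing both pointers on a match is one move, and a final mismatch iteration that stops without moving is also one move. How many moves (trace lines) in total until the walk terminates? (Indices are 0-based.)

l=0 r=16: 'c'=='c', l++,r--
l=1 r=15: 'd'=='d', l++,r--
l=2 r=14: 'a'=='a', l++,r--
l=3 r=13: 'e'=='e', l++,r--
l=4 r=12: 'a'=='a', l++,r--
l=5 r=11: 'b'=='b', l++,r--
l=6 r=10: 'd'=='d', l++,r--
l=7 r=9: 'b'=='b', l++,r--

8 moves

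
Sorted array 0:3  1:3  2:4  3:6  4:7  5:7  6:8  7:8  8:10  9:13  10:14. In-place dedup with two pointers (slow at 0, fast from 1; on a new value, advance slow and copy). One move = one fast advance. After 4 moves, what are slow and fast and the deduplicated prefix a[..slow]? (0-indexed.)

slow=3, fast=5, prefix=[3, 4, 6, 7]

(s=0,f=1) a[fast]=3=a[slow] dup → fast++
(s=0,f=2) a[fast]=4≠a[slow]=3 write a[1]=4 → slow++,fast++
(s=1,f=3) a[fast]=6≠a[slow]=4 write a[2]=6 → slow++,fast++
(s=2,f=4) a[fast]=7≠a[slow]=6 write a[3]=7 → slow++,fast++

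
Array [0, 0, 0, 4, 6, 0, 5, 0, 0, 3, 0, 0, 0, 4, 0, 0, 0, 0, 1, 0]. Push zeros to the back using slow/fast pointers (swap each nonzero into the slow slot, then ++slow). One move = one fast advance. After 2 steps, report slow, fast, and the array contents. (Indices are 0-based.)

(s=0,f=0) a[fast]=0 → fast++
(s=0,f=1) a[fast]=0 → fast++

slow=0, fast=2, a=[0, 0, 0, 4, 6, 0, 5, 0, 0, 3, 0, 0, 0, 4, 0, 0, 0, 0, 1, 0]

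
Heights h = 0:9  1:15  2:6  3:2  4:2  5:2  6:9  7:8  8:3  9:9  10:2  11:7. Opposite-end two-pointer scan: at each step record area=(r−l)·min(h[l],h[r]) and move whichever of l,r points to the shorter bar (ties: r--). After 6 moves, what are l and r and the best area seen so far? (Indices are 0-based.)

l=0, r=5, best area=81

[0,11] min(9,7)*11=77 best=77 * → r--
[0,10] min(9,2)*10=20 best=77 → r--
[0,9] min(9,9)*9=81 best=81 * → r--
[0,8] min(9,3)*8=24 best=81 → r--
[0,7] min(9,8)*7=56 best=81 → r--
[0,6] min(9,9)*6=54 best=81 → r--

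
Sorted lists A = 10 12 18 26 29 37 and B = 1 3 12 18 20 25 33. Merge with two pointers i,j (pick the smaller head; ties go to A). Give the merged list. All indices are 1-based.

[1, 3, 10, 12, 12, 18, 18, 20, 25, 26, 29, 33, 37]

[i=1,j=1] A[i]=10>B[j]=1 take 1 → j++
[i=1,j=2] A[i]=10>B[j]=3 take 3 → j++
[i=1,j=3] A[i]=10<=B[j]=12 take 10 → i++
[i=2,j=3] A[i]=12<=B[j]=12 take 12 → i++
[i=3,j=3] A[i]=18>B[j]=12 take 12 → j++
[i=3,j=4] A[i]=18<=B[j]=18 take 18 → i++
[i=4,j=4] A[i]=26>B[j]=18 take 18 → j++
[i=4,j=5] A[i]=26>B[j]=20 take 20 → j++
[i=4,j=6] A[i]=26>B[j]=25 take 25 → j++
[i=4,j=7] A[i]=26<=B[j]=33 take 26 → i++
[i=5,j=7] A[i]=29<=B[j]=33 take 29 → i++
[i=6,j=7] A[i]=37>B[j]=33 take 33 → j++
[i=6,j=8] B done, take A[i]=37 → i++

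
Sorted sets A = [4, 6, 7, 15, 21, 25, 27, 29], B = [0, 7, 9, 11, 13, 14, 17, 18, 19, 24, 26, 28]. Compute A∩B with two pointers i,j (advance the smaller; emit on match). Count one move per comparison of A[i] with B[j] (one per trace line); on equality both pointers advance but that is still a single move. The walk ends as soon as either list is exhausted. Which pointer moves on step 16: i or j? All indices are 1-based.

i=1 j=1: 4>0, j++
i=1 j=2: 4<7, i++
i=2 j=2: 6<7, i++
i=3 j=2: 7==7 emit, i++,j++
i=4 j=3: 15>9, j++
i=4 j=4: 15>11, j++
i=4 j=5: 15>13, j++
i=4 j=6: 15>14, j++
i=4 j=7: 15<17, i++
i=5 j=7: 21>17, j++
i=5 j=8: 21>18, j++
i=5 j=9: 21>19, j++
i=5 j=10: 21<24, i++
i=6 j=10: 25>24, j++
i=6 j=11: 25<26, i++
i=7 j=11: 27>26, j++

j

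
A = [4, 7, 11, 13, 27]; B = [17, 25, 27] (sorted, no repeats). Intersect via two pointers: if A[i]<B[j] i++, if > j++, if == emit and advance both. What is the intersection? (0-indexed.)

[i=0,j=0] 4<17 → i++
[i=1,j=0] 7<17 → i++
[i=2,j=0] 11<17 → i++
[i=3,j=0] 13<17 → i++
[i=4,j=0] 27>17 → j++
[i=4,j=1] 27>25 → j++
[i=4,j=2] 27==27 emit → i++,j++

intersection = [27]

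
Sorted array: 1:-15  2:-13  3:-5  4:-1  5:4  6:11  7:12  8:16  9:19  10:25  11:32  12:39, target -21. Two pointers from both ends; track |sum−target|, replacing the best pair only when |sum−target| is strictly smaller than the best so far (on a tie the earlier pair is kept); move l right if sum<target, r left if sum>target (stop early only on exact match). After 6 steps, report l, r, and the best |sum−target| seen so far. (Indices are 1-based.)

[1,12] -15+39=24 d=45 * → r--
[1,11] -15+32=17 d=38 * → r--
[1,10] -15+25=10 d=31 * → r--
[1,9] -15+19=4 d=25 * → r--
[1,8] -15+16=1 d=22 * → r--
[1,7] -15+12=-3 d=18 * → r--

l=1, r=6, best |Δ|=18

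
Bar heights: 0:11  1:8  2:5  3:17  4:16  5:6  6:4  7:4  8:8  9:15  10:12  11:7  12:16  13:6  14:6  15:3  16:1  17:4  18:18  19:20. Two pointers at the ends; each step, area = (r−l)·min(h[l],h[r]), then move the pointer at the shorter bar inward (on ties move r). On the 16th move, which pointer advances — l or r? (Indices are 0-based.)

l

l=0 r=19: min(11,20)*19=209 best=209 *, l++
l=1 r=19: min(8,20)*18=144 best=209, l++
l=2 r=19: min(5,20)*17=85 best=209, l++
l=3 r=19: min(17,20)*16=272 best=272 *, l++
l=4 r=19: min(16,20)*15=240 best=272, l++
l=5 r=19: min(6,20)*14=84 best=272, l++
l=6 r=19: min(4,20)*13=52 best=272, l++
l=7 r=19: min(4,20)*12=48 best=272, l++
l=8 r=19: min(8,20)*11=88 best=272, l++
l=9 r=19: min(15,20)*10=150 best=272, l++
l=10 r=19: min(12,20)*9=108 best=272, l++
l=11 r=19: min(7,20)*8=56 best=272, l++
l=12 r=19: min(16,20)*7=112 best=272, l++
l=13 r=19: min(6,20)*6=36 best=272, l++
l=14 r=19: min(6,20)*5=30 best=272, l++
l=15 r=19: min(3,20)*4=12 best=272, l++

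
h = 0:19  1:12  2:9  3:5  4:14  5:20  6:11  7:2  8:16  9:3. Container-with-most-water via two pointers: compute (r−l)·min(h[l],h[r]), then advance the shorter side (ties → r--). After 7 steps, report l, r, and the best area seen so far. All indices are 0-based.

l=0 r=9: min(19,3)*9=27 best=27 *, r--
l=0 r=8: min(19,16)*8=128 best=128 *, r--
l=0 r=7: min(19,2)*7=14 best=128, r--
l=0 r=6: min(19,11)*6=66 best=128, r--
l=0 r=5: min(19,20)*5=95 best=128, l++
l=1 r=5: min(12,20)*4=48 best=128, l++
l=2 r=5: min(9,20)*3=27 best=128, l++

l=3, r=5, best area=128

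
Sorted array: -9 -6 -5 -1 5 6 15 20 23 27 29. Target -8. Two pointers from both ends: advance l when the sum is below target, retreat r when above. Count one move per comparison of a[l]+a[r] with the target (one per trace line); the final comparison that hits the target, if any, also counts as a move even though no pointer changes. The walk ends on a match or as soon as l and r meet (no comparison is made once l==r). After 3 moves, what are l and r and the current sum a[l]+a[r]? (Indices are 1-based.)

l=1 r=11: -9+29=20 >-8, r--
l=1 r=10: -9+27=18 >-8, r--
l=1 r=9: -9+23=14 >-8, r--

l=1, r=8, sum=11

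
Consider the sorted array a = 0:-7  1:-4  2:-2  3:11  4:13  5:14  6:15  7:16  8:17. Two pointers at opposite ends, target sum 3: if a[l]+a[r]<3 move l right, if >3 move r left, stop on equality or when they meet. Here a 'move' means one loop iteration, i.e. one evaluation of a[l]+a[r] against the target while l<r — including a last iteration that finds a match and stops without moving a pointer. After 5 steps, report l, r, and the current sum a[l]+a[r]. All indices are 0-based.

[0,8] -7+17=10 >3 → r--
[0,7] -7+16=9 >3 → r--
[0,6] -7+15=8 >3 → r--
[0,5] -7+14=7 >3 → r--
[0,4] -7+13=6 >3 → r--

l=0, r=3, sum=4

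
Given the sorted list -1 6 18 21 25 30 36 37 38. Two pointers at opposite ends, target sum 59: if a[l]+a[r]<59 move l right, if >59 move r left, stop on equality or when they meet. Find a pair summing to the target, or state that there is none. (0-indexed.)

[0,8] -1+38=37 <59 → l++
[1,8] 6+38=44 <59 → l++
[2,8] 18+38=56 <59 → l++
[3,8] 21+38=59 → found

(21, 38)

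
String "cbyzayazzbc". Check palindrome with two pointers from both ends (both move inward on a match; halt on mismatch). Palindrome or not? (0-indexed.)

l=0 r=10: 'c'=='c', l++,r--
l=1 r=9: 'b'=='b', l++,r--
l=2 r=8: 'y'!='z', stop

not a palindrome (mismatch at 2,8)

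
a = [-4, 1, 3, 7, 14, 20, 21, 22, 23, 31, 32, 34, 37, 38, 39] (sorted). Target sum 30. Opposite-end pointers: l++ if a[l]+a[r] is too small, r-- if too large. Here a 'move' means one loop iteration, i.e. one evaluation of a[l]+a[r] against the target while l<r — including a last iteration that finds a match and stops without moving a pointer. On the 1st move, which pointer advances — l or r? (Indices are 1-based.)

l=1 r=15: -4+39=35 >30, r--

r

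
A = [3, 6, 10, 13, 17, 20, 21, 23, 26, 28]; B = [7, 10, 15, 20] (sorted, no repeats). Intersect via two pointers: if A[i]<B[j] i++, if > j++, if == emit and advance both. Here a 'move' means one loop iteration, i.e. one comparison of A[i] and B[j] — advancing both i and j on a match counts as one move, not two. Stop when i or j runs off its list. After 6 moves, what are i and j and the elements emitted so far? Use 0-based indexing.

i=4, j=3, emitted=[10]

i=0 j=0: 3<7, i++
i=1 j=0: 6<7, i++
i=2 j=0: 10>7, j++
i=2 j=1: 10==10 emit, i++,j++
i=3 j=2: 13<15, i++
i=4 j=2: 17>15, j++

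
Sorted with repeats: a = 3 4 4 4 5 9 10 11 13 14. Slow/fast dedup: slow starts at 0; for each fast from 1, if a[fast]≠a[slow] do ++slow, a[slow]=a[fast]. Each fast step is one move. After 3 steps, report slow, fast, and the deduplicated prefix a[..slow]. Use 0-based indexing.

slow=1, fast=4, prefix=[3, 4]

(s=0,f=1) a[fast]=4≠a[slow]=3 write a[1]=4 → slow++,fast++
(s=1,f=2) a[fast]=4=a[slow] dup → fast++
(s=1,f=3) a[fast]=4=a[slow] dup → fast++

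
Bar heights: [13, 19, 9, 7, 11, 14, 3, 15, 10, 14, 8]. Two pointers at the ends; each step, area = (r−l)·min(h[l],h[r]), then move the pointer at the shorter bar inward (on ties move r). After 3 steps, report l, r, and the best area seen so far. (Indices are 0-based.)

[0,10] min(13,8)*10=80 best=80 * → r--
[0,9] min(13,14)*9=117 best=117 * → l++
[1,9] min(19,14)*8=112 best=117 → r--

l=1, r=8, best area=117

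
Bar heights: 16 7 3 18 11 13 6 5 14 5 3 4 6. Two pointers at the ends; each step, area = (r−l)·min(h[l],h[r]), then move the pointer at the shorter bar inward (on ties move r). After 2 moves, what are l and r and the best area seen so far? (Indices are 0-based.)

l=0, r=10, best area=72

l=0 r=12: min(16,6)*12=72 best=72 *, r--
l=0 r=11: min(16,4)*11=44 best=72, r--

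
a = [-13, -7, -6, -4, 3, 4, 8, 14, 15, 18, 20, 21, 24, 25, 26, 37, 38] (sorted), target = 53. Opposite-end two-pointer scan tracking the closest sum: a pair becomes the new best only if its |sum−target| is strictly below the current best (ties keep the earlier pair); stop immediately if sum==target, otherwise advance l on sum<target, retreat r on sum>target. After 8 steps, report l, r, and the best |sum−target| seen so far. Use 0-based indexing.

[0,16] -13+38=25 d=28 * → l++
[1,16] -7+38=31 d=22 * → l++
[2,16] -6+38=32 d=21 * → l++
[3,16] -4+38=34 d=19 * → l++
[4,16] 3+38=41 d=12 * → l++
[5,16] 4+38=42 d=11 * → l++
[6,16] 8+38=46 d=7 * → l++
[7,16] 14+38=52 d=1 * → l++

l=8, r=16, best |Δ|=1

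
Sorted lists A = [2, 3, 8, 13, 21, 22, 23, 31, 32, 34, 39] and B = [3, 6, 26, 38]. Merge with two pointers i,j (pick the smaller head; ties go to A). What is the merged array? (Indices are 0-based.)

[2, 3, 3, 6, 8, 13, 21, 22, 23, 26, 31, 32, 34, 38, 39]

[i=0,j=0] A[i]=2<=B[j]=3 take 2 → i++
[i=1,j=0] A[i]=3<=B[j]=3 take 3 → i++
[i=2,j=0] A[i]=8>B[j]=3 take 3 → j++
[i=2,j=1] A[i]=8>B[j]=6 take 6 → j++
[i=2,j=2] A[i]=8<=B[j]=26 take 8 → i++
[i=3,j=2] A[i]=13<=B[j]=26 take 13 → i++
[i=4,j=2] A[i]=21<=B[j]=26 take 21 → i++
[i=5,j=2] A[i]=22<=B[j]=26 take 22 → i++
[i=6,j=2] A[i]=23<=B[j]=26 take 23 → i++
[i=7,j=2] A[i]=31>B[j]=26 take 26 → j++
[i=7,j=3] A[i]=31<=B[j]=38 take 31 → i++
[i=8,j=3] A[i]=32<=B[j]=38 take 32 → i++
[i=9,j=3] A[i]=34<=B[j]=38 take 34 → i++
[i=10,j=3] A[i]=39>B[j]=38 take 38 → j++
[i=10,j=4] B done, take A[i]=39 → i++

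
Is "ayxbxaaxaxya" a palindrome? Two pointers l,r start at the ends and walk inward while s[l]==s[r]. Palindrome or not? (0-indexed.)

not a palindrome (mismatch at 3,8)

[0,11] 'a'=='a' → l++,r--
[1,10] 'y'=='y' → l++,r--
[2,9] 'x'=='x' → l++,r--
[3,8] 'b'!='a' → stop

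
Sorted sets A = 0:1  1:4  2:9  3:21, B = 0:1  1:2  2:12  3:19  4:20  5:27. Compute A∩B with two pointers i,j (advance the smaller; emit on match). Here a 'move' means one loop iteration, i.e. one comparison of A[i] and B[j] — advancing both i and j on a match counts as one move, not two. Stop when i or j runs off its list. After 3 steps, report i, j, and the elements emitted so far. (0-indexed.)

i=2, j=2, emitted=[1]

i=0 j=0: 1==1 emit, i++,j++
i=1 j=1: 4>2, j++
i=1 j=2: 4<12, i++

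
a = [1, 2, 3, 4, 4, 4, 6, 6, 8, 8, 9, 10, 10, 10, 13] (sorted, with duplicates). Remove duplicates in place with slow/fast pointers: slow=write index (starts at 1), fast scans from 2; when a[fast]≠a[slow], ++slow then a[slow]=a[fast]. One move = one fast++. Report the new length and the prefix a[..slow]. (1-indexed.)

(s=1,f=2) a[fast]=2≠a[slow]=1 write a[2]=2 → slow++,fast++
(s=2,f=3) a[fast]=3≠a[slow]=2 write a[3]=3 → slow++,fast++
(s=3,f=4) a[fast]=4≠a[slow]=3 write a[4]=4 → slow++,fast++
(s=4,f=5) a[fast]=4=a[slow] dup → fast++
(s=4,f=6) a[fast]=4=a[slow] dup → fast++
(s=4,f=7) a[fast]=6≠a[slow]=4 write a[5]=6 → slow++,fast++
(s=5,f=8) a[fast]=6=a[slow] dup → fast++
(s=5,f=9) a[fast]=8≠a[slow]=6 write a[6]=8 → slow++,fast++
(s=6,f=10) a[fast]=8=a[slow] dup → fast++
(s=6,f=11) a[fast]=9≠a[slow]=8 write a[7]=9 → slow++,fast++
(s=7,f=12) a[fast]=10≠a[slow]=9 write a[8]=10 → slow++,fast++
(s=8,f=13) a[fast]=10=a[slow] dup → fast++
(s=8,f=14) a[fast]=10=a[slow] dup → fast++
(s=8,f=15) a[fast]=13≠a[slow]=10 write a[9]=13 → slow++,fast++

length 9; prefix = [1, 2, 3, 4, 6, 8, 9, 10, 13]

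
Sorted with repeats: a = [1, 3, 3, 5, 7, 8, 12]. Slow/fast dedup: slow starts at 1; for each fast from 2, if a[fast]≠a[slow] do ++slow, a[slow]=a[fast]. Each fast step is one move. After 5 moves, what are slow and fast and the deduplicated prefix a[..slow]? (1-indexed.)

slow=5, fast=7, prefix=[1, 3, 5, 7, 8]

slow=1 fast=2: a[fast]=3≠a[slow]=1 write a[2]=3, slow++,fast++
slow=2 fast=3: a[fast]=3=a[slow] dup, fast++
slow=2 fast=4: a[fast]=5≠a[slow]=3 write a[3]=5, slow++,fast++
slow=3 fast=5: a[fast]=7≠a[slow]=5 write a[4]=7, slow++,fast++
slow=4 fast=6: a[fast]=8≠a[slow]=7 write a[5]=8, slow++,fast++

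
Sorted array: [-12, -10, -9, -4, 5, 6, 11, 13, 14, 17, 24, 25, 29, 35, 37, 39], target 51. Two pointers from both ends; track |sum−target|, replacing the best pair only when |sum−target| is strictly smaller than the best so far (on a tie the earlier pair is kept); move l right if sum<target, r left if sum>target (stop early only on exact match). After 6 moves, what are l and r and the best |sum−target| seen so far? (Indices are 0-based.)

l=6, r=15, best |Δ|=6

l=0 r=15: -12+39=27 d=24 *, l++
l=1 r=15: -10+39=29 d=22 *, l++
l=2 r=15: -9+39=30 d=21 *, l++
l=3 r=15: -4+39=35 d=16 *, l++
l=4 r=15: 5+39=44 d=7 *, l++
l=5 r=15: 6+39=45 d=6 *, l++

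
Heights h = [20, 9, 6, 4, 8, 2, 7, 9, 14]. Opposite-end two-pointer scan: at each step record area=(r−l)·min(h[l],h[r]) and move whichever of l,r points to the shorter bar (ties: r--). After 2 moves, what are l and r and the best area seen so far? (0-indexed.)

[0,8] min(20,14)*8=112 best=112 * → r--
[0,7] min(20,9)*7=63 best=112 → r--

l=0, r=6, best area=112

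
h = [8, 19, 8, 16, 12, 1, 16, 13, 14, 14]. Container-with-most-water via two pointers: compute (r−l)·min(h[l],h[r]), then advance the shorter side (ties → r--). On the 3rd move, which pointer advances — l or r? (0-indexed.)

[0,9] min(8,14)*9=72 best=72 * → l++
[1,9] min(19,14)*8=112 best=112 * → r--
[1,8] min(19,14)*7=98 best=112 → r--

r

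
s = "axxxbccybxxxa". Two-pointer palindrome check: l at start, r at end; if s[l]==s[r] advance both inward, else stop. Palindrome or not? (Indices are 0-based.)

l=0 r=12: 'a'=='a', l++,r--
l=1 r=11: 'x'=='x', l++,r--
l=2 r=10: 'x'=='x', l++,r--
l=3 r=9: 'x'=='x', l++,r--
l=4 r=8: 'b'=='b', l++,r--
l=5 r=7: 'c'!='y', stop

not a palindrome (mismatch at 5,7)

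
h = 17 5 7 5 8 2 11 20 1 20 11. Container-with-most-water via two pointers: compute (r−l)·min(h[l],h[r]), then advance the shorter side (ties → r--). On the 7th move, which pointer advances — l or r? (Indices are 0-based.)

l=0 r=10: min(17,11)*10=110 best=110 *, r--
l=0 r=9: min(17,20)*9=153 best=153 *, l++
l=1 r=9: min(5,20)*8=40 best=153, l++
l=2 r=9: min(7,20)*7=49 best=153, l++
l=3 r=9: min(5,20)*6=30 best=153, l++
l=4 r=9: min(8,20)*5=40 best=153, l++
l=5 r=9: min(2,20)*4=8 best=153, l++

l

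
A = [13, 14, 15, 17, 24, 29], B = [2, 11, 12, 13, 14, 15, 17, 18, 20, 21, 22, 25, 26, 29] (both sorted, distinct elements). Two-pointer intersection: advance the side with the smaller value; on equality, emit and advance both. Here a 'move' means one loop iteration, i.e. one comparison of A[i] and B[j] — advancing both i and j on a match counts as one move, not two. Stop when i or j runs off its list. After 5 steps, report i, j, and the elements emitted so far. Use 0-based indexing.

i=0 j=0: 13>2, j++
i=0 j=1: 13>11, j++
i=0 j=2: 13>12, j++
i=0 j=3: 13==13 emit, i++,j++
i=1 j=4: 14==14 emit, i++,j++

i=2, j=5, emitted=[13, 14]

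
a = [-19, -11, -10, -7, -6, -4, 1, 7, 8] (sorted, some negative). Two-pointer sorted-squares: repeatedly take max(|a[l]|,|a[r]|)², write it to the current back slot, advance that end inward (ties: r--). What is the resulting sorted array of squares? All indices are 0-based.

[0,8] |-19|>|8| out[8]=361 → l++
[1,8] |-11|>|8| out[7]=121 → l++
[2,8] |-10|>|8| out[6]=100 → l++
[3,8] |-7|<=|8| out[5]=64 → r--
[3,7] |-7|<=|7| out[4]=49 → r--
[3,6] |-7|>|1| out[3]=49 → l++
[4,6] |-6|>|1| out[2]=36 → l++
[5,6] |-4|>|1| out[1]=16 → l++
[6,6] |1|<=|1| out[0]=1 → r--

[1, 16, 36, 49, 49, 64, 100, 121, 361]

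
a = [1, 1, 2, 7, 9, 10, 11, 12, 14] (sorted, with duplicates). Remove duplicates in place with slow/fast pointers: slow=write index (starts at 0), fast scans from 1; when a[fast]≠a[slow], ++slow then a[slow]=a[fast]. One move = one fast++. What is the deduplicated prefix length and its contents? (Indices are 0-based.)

length 8; prefix = [1, 2, 7, 9, 10, 11, 12, 14]

(s=0,f=1) a[fast]=1=a[slow] dup → fast++
(s=0,f=2) a[fast]=2≠a[slow]=1 write a[1]=2 → slow++,fast++
(s=1,f=3) a[fast]=7≠a[slow]=2 write a[2]=7 → slow++,fast++
(s=2,f=4) a[fast]=9≠a[slow]=7 write a[3]=9 → slow++,fast++
(s=3,f=5) a[fast]=10≠a[slow]=9 write a[4]=10 → slow++,fast++
(s=4,f=6) a[fast]=11≠a[slow]=10 write a[5]=11 → slow++,fast++
(s=5,f=7) a[fast]=12≠a[slow]=11 write a[6]=12 → slow++,fast++
(s=6,f=8) a[fast]=14≠a[slow]=12 write a[7]=14 → slow++,fast++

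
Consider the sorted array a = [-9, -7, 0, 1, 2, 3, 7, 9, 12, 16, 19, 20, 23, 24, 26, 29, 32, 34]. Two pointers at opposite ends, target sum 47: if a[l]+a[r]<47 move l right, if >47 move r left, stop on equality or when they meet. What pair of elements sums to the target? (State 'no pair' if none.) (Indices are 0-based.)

l=0 r=17: -9+34=25 <47, l++
l=1 r=17: -7+34=27 <47, l++
l=2 r=17: 0+34=34 <47, l++
l=3 r=17: 1+34=35 <47, l++
l=4 r=17: 2+34=36 <47, l++
l=5 r=17: 3+34=37 <47, l++
l=6 r=17: 7+34=41 <47, l++
l=7 r=17: 9+34=43 <47, l++
l=8 r=17: 12+34=46 <47, l++
l=9 r=17: 16+34=50 >47, r--
l=9 r=16: 16+32=48 >47, r--
l=9 r=15: 16+29=45 <47, l++
l=10 r=15: 19+29=48 >47, r--
l=10 r=14: 19+26=45 <47, l++
l=11 r=14: 20+26=46 <47, l++
l=12 r=14: 23+26=49 >47, r--
l=12 r=13: 23+24=47, found

(23, 24)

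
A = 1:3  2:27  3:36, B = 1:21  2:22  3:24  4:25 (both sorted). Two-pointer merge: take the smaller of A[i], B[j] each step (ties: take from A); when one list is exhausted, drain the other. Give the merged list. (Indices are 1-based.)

i=1 j=1: A[i]=3<=B[j]=21 take 3, i++
i=2 j=1: A[i]=27>B[j]=21 take 21, j++
i=2 j=2: A[i]=27>B[j]=22 take 22, j++
i=2 j=3: A[i]=27>B[j]=24 take 24, j++
i=2 j=4: A[i]=27>B[j]=25 take 25, j++
i=2 j=5: B done, take A[i]=27, i++
i=3 j=5: B done, take A[i]=36, i++

[3, 21, 22, 24, 25, 27, 36]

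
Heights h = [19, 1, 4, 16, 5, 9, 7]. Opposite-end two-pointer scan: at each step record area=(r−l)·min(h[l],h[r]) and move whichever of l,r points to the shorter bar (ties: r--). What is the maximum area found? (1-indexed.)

l=1 r=7: min(19,7)*6=42 best=42 *, r--
l=1 r=6: min(19,9)*5=45 best=45 *, r--
l=1 r=5: min(19,5)*4=20 best=45, r--
l=1 r=4: min(19,16)*3=48 best=48 *, r--
l=1 r=3: min(19,4)*2=8 best=48, r--
l=1 r=2: min(19,1)*1=1 best=48, r--

max area = 48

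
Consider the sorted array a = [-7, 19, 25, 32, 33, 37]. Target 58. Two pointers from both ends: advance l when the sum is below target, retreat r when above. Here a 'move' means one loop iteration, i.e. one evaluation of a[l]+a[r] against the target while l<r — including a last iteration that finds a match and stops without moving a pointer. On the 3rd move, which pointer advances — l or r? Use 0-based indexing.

r

l=0 r=5: -7+37=30 <58, l++
l=1 r=5: 19+37=56 <58, l++
l=2 r=5: 25+37=62 >58, r--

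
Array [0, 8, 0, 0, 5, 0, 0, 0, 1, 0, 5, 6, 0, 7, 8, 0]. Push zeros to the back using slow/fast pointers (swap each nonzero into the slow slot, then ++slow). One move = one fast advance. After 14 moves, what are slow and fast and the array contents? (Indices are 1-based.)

(s=1,f=1) a[fast]=0 → fast++
(s=1,f=2) a[fast]=8≠0 swap→a[1]=8 → slow++,fast++
(s=2,f=3) a[fast]=0 → fast++
(s=2,f=4) a[fast]=0 → fast++
(s=2,f=5) a[fast]=5≠0 swap→a[2]=5 → slow++,fast++
(s=3,f=6) a[fast]=0 → fast++
(s=3,f=7) a[fast]=0 → fast++
(s=3,f=8) a[fast]=0 → fast++
(s=3,f=9) a[fast]=1≠0 swap→a[3]=1 → slow++,fast++
(s=4,f=10) a[fast]=0 → fast++
(s=4,f=11) a[fast]=5≠0 swap→a[4]=5 → slow++,fast++
(s=5,f=12) a[fast]=6≠0 swap→a[5]=6 → slow++,fast++
(s=6,f=13) a[fast]=0 → fast++
(s=6,f=14) a[fast]=7≠0 swap→a[6]=7 → slow++,fast++

slow=7, fast=15, a=[8, 5, 1, 5, 6, 7, 0, 0, 0, 0, 0, 0, 0, 0, 8, 0]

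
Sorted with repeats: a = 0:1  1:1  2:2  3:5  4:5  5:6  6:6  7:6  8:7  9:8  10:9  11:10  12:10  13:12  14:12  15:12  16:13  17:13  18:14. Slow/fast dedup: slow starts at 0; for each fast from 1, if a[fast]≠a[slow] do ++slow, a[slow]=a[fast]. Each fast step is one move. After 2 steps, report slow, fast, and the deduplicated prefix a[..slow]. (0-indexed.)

slow=1, fast=3, prefix=[1, 2]

slow=0 fast=1: a[fast]=1=a[slow] dup, fast++
slow=0 fast=2: a[fast]=2≠a[slow]=1 write a[1]=2, slow++,fast++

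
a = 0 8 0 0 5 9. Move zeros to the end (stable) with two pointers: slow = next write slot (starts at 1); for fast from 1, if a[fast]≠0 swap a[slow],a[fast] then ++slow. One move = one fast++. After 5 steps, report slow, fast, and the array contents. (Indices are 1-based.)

slow=3, fast=6, a=[8, 5, 0, 0, 0, 9]

(s=1,f=1) a[fast]=0 → fast++
(s=1,f=2) a[fast]=8≠0 swap→a[1]=8 → slow++,fast++
(s=2,f=3) a[fast]=0 → fast++
(s=2,f=4) a[fast]=0 → fast++
(s=2,f=5) a[fast]=5≠0 swap→a[2]=5 → slow++,fast++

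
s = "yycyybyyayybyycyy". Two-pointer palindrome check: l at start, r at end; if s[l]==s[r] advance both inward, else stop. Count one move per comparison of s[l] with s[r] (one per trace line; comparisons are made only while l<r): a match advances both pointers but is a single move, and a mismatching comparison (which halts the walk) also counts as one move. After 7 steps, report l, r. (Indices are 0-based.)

[0,16] 'y'=='y' → l++,r--
[1,15] 'y'=='y' → l++,r--
[2,14] 'c'=='c' → l++,r--
[3,13] 'y'=='y' → l++,r--
[4,12] 'y'=='y' → l++,r--
[5,11] 'b'=='b' → l++,r--
[6,10] 'y'=='y' → l++,r--

l=7, r=9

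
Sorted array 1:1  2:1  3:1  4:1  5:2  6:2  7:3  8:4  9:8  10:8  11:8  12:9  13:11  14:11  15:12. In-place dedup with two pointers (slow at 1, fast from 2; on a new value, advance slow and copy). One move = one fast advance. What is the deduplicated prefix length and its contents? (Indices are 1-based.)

(s=1,f=2) a[fast]=1=a[slow] dup → fast++
(s=1,f=3) a[fast]=1=a[slow] dup → fast++
(s=1,f=4) a[fast]=1=a[slow] dup → fast++
(s=1,f=5) a[fast]=2≠a[slow]=1 write a[2]=2 → slow++,fast++
(s=2,f=6) a[fast]=2=a[slow] dup → fast++
(s=2,f=7) a[fast]=3≠a[slow]=2 write a[3]=3 → slow++,fast++
(s=3,f=8) a[fast]=4≠a[slow]=3 write a[4]=4 → slow++,fast++
(s=4,f=9) a[fast]=8≠a[slow]=4 write a[5]=8 → slow++,fast++
(s=5,f=10) a[fast]=8=a[slow] dup → fast++
(s=5,f=11) a[fast]=8=a[slow] dup → fast++
(s=5,f=12) a[fast]=9≠a[slow]=8 write a[6]=9 → slow++,fast++
(s=6,f=13) a[fast]=11≠a[slow]=9 write a[7]=11 → slow++,fast++
(s=7,f=14) a[fast]=11=a[slow] dup → fast++
(s=7,f=15) a[fast]=12≠a[slow]=11 write a[8]=12 → slow++,fast++

length 8; prefix = [1, 2, 3, 4, 8, 9, 11, 12]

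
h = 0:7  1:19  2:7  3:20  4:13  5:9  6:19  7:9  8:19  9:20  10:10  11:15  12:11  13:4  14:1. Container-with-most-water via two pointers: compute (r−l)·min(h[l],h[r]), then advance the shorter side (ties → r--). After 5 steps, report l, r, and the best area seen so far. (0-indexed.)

[0,14] min(7,1)*14=14 best=14 * → r--
[0,13] min(7,4)*13=52 best=52 * → r--
[0,12] min(7,11)*12=84 best=84 * → l++
[1,12] min(19,11)*11=121 best=121 * → r--
[1,11] min(19,15)*10=150 best=150 * → r--

l=1, r=10, best area=150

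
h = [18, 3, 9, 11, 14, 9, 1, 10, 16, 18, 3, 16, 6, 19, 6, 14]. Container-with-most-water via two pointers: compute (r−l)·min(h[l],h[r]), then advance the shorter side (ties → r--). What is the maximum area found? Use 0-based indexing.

max area = 234

[0,15] min(18,14)*15=210 best=210 * → r--
[0,14] min(18,6)*14=84 best=210 → r--
[0,13] min(18,19)*13=234 best=234 * → l++
[1,13] min(3,19)*12=36 best=234 → l++
[2,13] min(9,19)*11=99 best=234 → l++
[3,13] min(11,19)*10=110 best=234 → l++
[4,13] min(14,19)*9=126 best=234 → l++
[5,13] min(9,19)*8=72 best=234 → l++
[6,13] min(1,19)*7=7 best=234 → l++
[7,13] min(10,19)*6=60 best=234 → l++
[8,13] min(16,19)*5=80 best=234 → l++
[9,13] min(18,19)*4=72 best=234 → l++
[10,13] min(3,19)*3=9 best=234 → l++
[11,13] min(16,19)*2=32 best=234 → l++
[12,13] min(6,19)*1=6 best=234 → l++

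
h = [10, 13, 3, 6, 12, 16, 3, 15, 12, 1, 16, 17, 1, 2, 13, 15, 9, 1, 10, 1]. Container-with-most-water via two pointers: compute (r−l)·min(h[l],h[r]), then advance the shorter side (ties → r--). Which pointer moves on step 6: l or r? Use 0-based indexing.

[0,19] min(10,1)*19=19 best=19 * → r--
[0,18] min(10,10)*18=180 best=180 * → r--
[0,17] min(10,1)*17=17 best=180 → r--
[0,16] min(10,9)*16=144 best=180 → r--
[0,15] min(10,15)*15=150 best=180 → l++
[1,15] min(13,15)*14=182 best=182 * → l++

l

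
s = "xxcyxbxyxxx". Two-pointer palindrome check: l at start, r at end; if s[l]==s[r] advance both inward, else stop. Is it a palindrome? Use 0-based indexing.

l=0 r=10: 'x'=='x', l++,r--
l=1 r=9: 'x'=='x', l++,r--
l=2 r=8: 'c'!='x', stop

not a palindrome (mismatch at 2,8)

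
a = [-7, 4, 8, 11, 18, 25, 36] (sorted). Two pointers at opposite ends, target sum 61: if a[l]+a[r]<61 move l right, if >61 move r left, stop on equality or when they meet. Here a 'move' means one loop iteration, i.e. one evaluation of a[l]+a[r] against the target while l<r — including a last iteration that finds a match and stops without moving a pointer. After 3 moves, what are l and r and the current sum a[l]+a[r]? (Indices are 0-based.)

l=0 r=6: -7+36=29 <61, l++
l=1 r=6: 4+36=40 <61, l++
l=2 r=6: 8+36=44 <61, l++

l=3, r=6, sum=47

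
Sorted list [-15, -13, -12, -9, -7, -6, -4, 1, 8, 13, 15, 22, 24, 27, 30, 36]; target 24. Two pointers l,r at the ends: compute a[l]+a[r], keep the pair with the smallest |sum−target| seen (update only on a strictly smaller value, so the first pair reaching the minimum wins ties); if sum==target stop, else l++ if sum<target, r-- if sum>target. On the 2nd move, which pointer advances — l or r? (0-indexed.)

l

l=0 r=15: -15+36=21 d=3 *, l++
l=1 r=15: -13+36=23 d=1 *, l++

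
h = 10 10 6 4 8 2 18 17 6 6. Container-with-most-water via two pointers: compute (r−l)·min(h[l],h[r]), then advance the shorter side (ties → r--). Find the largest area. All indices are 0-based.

max area = 70

[0,9] min(10,6)*9=54 best=54 * → r--
[0,8] min(10,6)*8=48 best=54 → r--
[0,7] min(10,17)*7=70 best=70 * → l++
[1,7] min(10,17)*6=60 best=70 → l++
[2,7] min(6,17)*5=30 best=70 → l++
[3,7] min(4,17)*4=16 best=70 → l++
[4,7] min(8,17)*3=24 best=70 → l++
[5,7] min(2,17)*2=4 best=70 → l++
[6,7] min(18,17)*1=17 best=70 → r--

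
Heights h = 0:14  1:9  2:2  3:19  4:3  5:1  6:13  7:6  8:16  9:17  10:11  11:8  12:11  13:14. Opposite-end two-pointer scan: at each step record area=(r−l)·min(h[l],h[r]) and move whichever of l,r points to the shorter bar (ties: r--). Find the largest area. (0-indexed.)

max area = 182

[0,13] min(14,14)*13=182 best=182 * → r--
[0,12] min(14,11)*12=132 best=182 → r--
[0,11] min(14,8)*11=88 best=182 → r--
[0,10] min(14,11)*10=110 best=182 → r--
[0,9] min(14,17)*9=126 best=182 → l++
[1,9] min(9,17)*8=72 best=182 → l++
[2,9] min(2,17)*7=14 best=182 → l++
[3,9] min(19,17)*6=102 best=182 → r--
[3,8] min(19,16)*5=80 best=182 → r--
[3,7] min(19,6)*4=24 best=182 → r--
[3,6] min(19,13)*3=39 best=182 → r--
[3,5] min(19,1)*2=2 best=182 → r--
[3,4] min(19,3)*1=3 best=182 → r--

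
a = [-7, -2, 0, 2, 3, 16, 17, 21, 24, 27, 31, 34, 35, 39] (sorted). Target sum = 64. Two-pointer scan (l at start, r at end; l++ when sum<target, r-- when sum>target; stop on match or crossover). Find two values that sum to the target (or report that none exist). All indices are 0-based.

no pair

[0,13] -7+39=32 <64 → l++
[1,13] -2+39=37 <64 → l++
[2,13] 0+39=39 <64 → l++
[3,13] 2+39=41 <64 → l++
[4,13] 3+39=42 <64 → l++
[5,13] 16+39=55 <64 → l++
[6,13] 17+39=56 <64 → l++
[7,13] 21+39=60 <64 → l++
[8,13] 24+39=63 <64 → l++
[9,13] 27+39=66 >64 → r--
[9,12] 27+35=62 <64 → l++
[10,12] 31+35=66 >64 → r--
[10,11] 31+34=65 >64 → r--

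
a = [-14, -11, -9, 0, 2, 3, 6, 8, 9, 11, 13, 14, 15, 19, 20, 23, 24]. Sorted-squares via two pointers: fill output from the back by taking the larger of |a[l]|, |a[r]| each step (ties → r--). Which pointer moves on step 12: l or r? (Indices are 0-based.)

[0,16] |-14|<=|24| out[16]=576 → r--
[0,15] |-14|<=|23| out[15]=529 → r--
[0,14] |-14|<=|20| out[14]=400 → r--
[0,13] |-14|<=|19| out[13]=361 → r--
[0,12] |-14|<=|15| out[12]=225 → r--
[0,11] |-14|<=|14| out[11]=196 → r--
[0,10] |-14|>|13| out[10]=196 → l++
[1,10] |-11|<=|13| out[9]=169 → r--
[1,9] |-11|<=|11| out[8]=121 → r--
[1,8] |-11|>|9| out[7]=121 → l++
[2,8] |-9|<=|9| out[6]=81 → r--
[2,7] |-9|>|8| out[5]=81 → l++

l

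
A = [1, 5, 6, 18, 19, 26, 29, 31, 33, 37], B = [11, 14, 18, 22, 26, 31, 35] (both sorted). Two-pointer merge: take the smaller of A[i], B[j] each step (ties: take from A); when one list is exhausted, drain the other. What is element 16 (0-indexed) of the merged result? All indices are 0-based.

[i=0,j=0] A[i]=1<=B[j]=11 take 1 → i++
[i=1,j=0] A[i]=5<=B[j]=11 take 5 → i++
[i=2,j=0] A[i]=6<=B[j]=11 take 6 → i++
[i=3,j=0] A[i]=18>B[j]=11 take 11 → j++
[i=3,j=1] A[i]=18>B[j]=14 take 14 → j++
[i=3,j=2] A[i]=18<=B[j]=18 take 18 → i++
[i=4,j=2] A[i]=19>B[j]=18 take 18 → j++
[i=4,j=3] A[i]=19<=B[j]=22 take 19 → i++
[i=5,j=3] A[i]=26>B[j]=22 take 22 → j++
[i=5,j=4] A[i]=26<=B[j]=26 take 26 → i++
[i=6,j=4] A[i]=29>B[j]=26 take 26 → j++
[i=6,j=5] A[i]=29<=B[j]=31 take 29 → i++
[i=7,j=5] A[i]=31<=B[j]=31 take 31 → i++
[i=8,j=5] A[i]=33>B[j]=31 take 31 → j++
[i=8,j=6] A[i]=33<=B[j]=35 take 33 → i++
[i=9,j=6] A[i]=37>B[j]=35 take 35 → j++
[i=9,j=7] B done, take A[i]=37 → i++

merged[16] = 37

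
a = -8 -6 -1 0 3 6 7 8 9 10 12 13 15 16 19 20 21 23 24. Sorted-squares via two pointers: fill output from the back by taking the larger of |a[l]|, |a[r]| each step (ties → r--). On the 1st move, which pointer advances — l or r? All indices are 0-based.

l=0 r=18: |-8|<=|24| out[18]=576, r--

r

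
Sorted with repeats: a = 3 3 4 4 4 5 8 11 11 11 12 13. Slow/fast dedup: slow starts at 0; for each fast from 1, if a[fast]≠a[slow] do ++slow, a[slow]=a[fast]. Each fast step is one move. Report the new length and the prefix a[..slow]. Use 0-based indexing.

length 7; prefix = [3, 4, 5, 8, 11, 12, 13]

slow=0 fast=1: a[fast]=3=a[slow] dup, fast++
slow=0 fast=2: a[fast]=4≠a[slow]=3 write a[1]=4, slow++,fast++
slow=1 fast=3: a[fast]=4=a[slow] dup, fast++
slow=1 fast=4: a[fast]=4=a[slow] dup, fast++
slow=1 fast=5: a[fast]=5≠a[slow]=4 write a[2]=5, slow++,fast++
slow=2 fast=6: a[fast]=8≠a[slow]=5 write a[3]=8, slow++,fast++
slow=3 fast=7: a[fast]=11≠a[slow]=8 write a[4]=11, slow++,fast++
slow=4 fast=8: a[fast]=11=a[slow] dup, fast++
slow=4 fast=9: a[fast]=11=a[slow] dup, fast++
slow=4 fast=10: a[fast]=12≠a[slow]=11 write a[5]=12, slow++,fast++
slow=5 fast=11: a[fast]=13≠a[slow]=12 write a[6]=13, slow++,fast++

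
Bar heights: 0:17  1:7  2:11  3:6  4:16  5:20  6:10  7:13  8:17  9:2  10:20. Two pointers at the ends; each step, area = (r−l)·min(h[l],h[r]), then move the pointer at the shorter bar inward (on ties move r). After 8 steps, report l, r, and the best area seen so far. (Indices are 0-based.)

l=5, r=7, best area=170

l=0 r=10: min(17,20)*10=170 best=170 *, l++
l=1 r=10: min(7,20)*9=63 best=170, l++
l=2 r=10: min(11,20)*8=88 best=170, l++
l=3 r=10: min(6,20)*7=42 best=170, l++
l=4 r=10: min(16,20)*6=96 best=170, l++
l=5 r=10: min(20,20)*5=100 best=170, r--
l=5 r=9: min(20,2)*4=8 best=170, r--
l=5 r=8: min(20,17)*3=51 best=170, r--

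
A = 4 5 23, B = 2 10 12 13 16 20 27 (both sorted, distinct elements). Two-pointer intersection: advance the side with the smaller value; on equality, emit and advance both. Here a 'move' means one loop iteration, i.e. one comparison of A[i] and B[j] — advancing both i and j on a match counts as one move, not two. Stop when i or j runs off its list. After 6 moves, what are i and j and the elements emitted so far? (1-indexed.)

i=3, j=5, emitted=[]

[i=1,j=1] 4>2 → j++
[i=1,j=2] 4<10 → i++
[i=2,j=2] 5<10 → i++
[i=3,j=2] 23>10 → j++
[i=3,j=3] 23>12 → j++
[i=3,j=4] 23>13 → j++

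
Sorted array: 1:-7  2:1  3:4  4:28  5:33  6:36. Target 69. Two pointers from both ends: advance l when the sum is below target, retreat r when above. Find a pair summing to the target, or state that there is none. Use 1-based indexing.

[1,6] -7+36=29 <69 → l++
[2,6] 1+36=37 <69 → l++
[3,6] 4+36=40 <69 → l++
[4,6] 28+36=64 <69 → l++
[5,6] 33+36=69 → found

(33, 36)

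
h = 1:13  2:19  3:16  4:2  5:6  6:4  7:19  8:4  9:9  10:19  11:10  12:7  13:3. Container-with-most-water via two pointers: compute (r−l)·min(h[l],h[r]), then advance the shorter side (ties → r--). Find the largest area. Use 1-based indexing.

max area = 152

l=1 r=13: min(13,3)*12=36 best=36 *, r--
l=1 r=12: min(13,7)*11=77 best=77 *, r--
l=1 r=11: min(13,10)*10=100 best=100 *, r--
l=1 r=10: min(13,19)*9=117 best=117 *, l++
l=2 r=10: min(19,19)*8=152 best=152 *, r--
l=2 r=9: min(19,9)*7=63 best=152, r--
l=2 r=8: min(19,4)*6=24 best=152, r--
l=2 r=7: min(19,19)*5=95 best=152, r--
l=2 r=6: min(19,4)*4=16 best=152, r--
l=2 r=5: min(19,6)*3=18 best=152, r--
l=2 r=4: min(19,2)*2=4 best=152, r--
l=2 r=3: min(19,16)*1=16 best=152, r--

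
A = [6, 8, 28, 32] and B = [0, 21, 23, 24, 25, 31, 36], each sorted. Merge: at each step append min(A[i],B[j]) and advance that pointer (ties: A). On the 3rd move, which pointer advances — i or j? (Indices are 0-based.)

[i=0,j=0] A[i]=6>B[j]=0 take 0 → j++
[i=0,j=1] A[i]=6<=B[j]=21 take 6 → i++
[i=1,j=1] A[i]=8<=B[j]=21 take 8 → i++

i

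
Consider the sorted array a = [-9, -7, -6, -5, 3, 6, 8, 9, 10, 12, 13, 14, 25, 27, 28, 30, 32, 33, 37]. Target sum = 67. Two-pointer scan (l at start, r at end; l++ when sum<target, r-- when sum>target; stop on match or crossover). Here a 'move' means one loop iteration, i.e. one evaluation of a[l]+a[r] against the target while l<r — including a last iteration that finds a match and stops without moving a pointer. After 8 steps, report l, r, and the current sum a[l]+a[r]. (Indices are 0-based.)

l=0 r=18: -9+37=28 <67, l++
l=1 r=18: -7+37=30 <67, l++
l=2 r=18: -6+37=31 <67, l++
l=3 r=18: -5+37=32 <67, l++
l=4 r=18: 3+37=40 <67, l++
l=5 r=18: 6+37=43 <67, l++
l=6 r=18: 8+37=45 <67, l++
l=7 r=18: 9+37=46 <67, l++

l=8, r=18, sum=47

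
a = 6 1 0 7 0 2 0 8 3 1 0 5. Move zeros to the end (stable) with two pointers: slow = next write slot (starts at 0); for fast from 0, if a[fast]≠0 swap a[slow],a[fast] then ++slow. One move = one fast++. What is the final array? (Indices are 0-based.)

[6, 1, 7, 2, 8, 3, 1, 5, 0, 0, 0, 0]

(s=0,f=0) a[fast]=6≠0 swap→a[0]=6 → slow++,fast++
(s=1,f=1) a[fast]=1≠0 swap→a[1]=1 → slow++,fast++
(s=2,f=2) a[fast]=0 → fast++
(s=2,f=3) a[fast]=7≠0 swap→a[2]=7 → slow++,fast++
(s=3,f=4) a[fast]=0 → fast++
(s=3,f=5) a[fast]=2≠0 swap→a[3]=2 → slow++,fast++
(s=4,f=6) a[fast]=0 → fast++
(s=4,f=7) a[fast]=8≠0 swap→a[4]=8 → slow++,fast++
(s=5,f=8) a[fast]=3≠0 swap→a[5]=3 → slow++,fast++
(s=6,f=9) a[fast]=1≠0 swap→a[6]=1 → slow++,fast++
(s=7,f=10) a[fast]=0 → fast++
(s=7,f=11) a[fast]=5≠0 swap→a[7]=5 → slow++,fast++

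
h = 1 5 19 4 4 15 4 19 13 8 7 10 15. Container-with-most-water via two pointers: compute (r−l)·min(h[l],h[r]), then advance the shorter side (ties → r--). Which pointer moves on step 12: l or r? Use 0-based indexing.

[0,12] min(1,15)*12=12 best=12 * → l++
[1,12] min(5,15)*11=55 best=55 * → l++
[2,12] min(19,15)*10=150 best=150 * → r--
[2,11] min(19,10)*9=90 best=150 → r--
[2,10] min(19,7)*8=56 best=150 → r--
[2,9] min(19,8)*7=56 best=150 → r--
[2,8] min(19,13)*6=78 best=150 → r--
[2,7] min(19,19)*5=95 best=150 → r--
[2,6] min(19,4)*4=16 best=150 → r--
[2,5] min(19,15)*3=45 best=150 → r--
[2,4] min(19,4)*2=8 best=150 → r--
[2,3] min(19,4)*1=4 best=150 → r--

r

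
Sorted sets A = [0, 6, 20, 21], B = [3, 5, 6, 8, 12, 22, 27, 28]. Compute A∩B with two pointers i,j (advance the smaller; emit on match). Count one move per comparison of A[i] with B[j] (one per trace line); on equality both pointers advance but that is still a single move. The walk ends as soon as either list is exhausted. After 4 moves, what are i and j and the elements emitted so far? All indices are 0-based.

i=2, j=3, emitted=[6]

i=0 j=0: 0<3, i++
i=1 j=0: 6>3, j++
i=1 j=1: 6>5, j++
i=1 j=2: 6==6 emit, i++,j++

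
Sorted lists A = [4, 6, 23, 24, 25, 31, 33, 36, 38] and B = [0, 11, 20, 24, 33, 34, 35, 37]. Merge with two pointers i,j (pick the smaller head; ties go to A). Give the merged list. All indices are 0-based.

[0, 4, 6, 11, 20, 23, 24, 24, 25, 31, 33, 33, 34, 35, 36, 37, 38]

i=0 j=0: A[i]=4>B[j]=0 take 0, j++
i=0 j=1: A[i]=4<=B[j]=11 take 4, i++
i=1 j=1: A[i]=6<=B[j]=11 take 6, i++
i=2 j=1: A[i]=23>B[j]=11 take 11, j++
i=2 j=2: A[i]=23>B[j]=20 take 20, j++
i=2 j=3: A[i]=23<=B[j]=24 take 23, i++
i=3 j=3: A[i]=24<=B[j]=24 take 24, i++
i=4 j=3: A[i]=25>B[j]=24 take 24, j++
i=4 j=4: A[i]=25<=B[j]=33 take 25, i++
i=5 j=4: A[i]=31<=B[j]=33 take 31, i++
i=6 j=4: A[i]=33<=B[j]=33 take 33, i++
i=7 j=4: A[i]=36>B[j]=33 take 33, j++
i=7 j=5: A[i]=36>B[j]=34 take 34, j++
i=7 j=6: A[i]=36>B[j]=35 take 35, j++
i=7 j=7: A[i]=36<=B[j]=37 take 36, i++
i=8 j=7: A[i]=38>B[j]=37 take 37, j++
i=8 j=8: B done, take A[i]=38, i++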